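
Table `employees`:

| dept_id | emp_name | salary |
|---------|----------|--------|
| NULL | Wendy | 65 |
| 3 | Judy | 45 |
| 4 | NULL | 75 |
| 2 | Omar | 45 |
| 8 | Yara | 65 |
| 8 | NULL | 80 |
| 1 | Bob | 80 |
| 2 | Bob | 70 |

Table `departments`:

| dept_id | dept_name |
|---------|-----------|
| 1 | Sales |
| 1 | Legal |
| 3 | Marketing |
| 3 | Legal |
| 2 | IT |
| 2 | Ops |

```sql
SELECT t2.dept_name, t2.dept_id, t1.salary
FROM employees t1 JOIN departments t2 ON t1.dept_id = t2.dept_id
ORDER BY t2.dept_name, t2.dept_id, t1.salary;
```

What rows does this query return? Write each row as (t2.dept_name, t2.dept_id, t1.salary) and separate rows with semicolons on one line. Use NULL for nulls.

INNER JOIN keeps only pairs where the ON condition holds.
Matching on t1.dept_id = t2.dept_id. A NULL in a compared column never satisfies the condition.
- t1 (dept_id=NULL) has no partner → excluded.
- t1 (dept_id=3) pairs with 2 row(s) of t2.
- t1 (dept_id=4) has no partner → excluded.
- t1 (dept_id=2) pairs with 2 row(s) of t2.
- t1 (dept_id=8) has no partner → excluded.
- t1 (dept_id=8) has no partner → excluded.
- t1 (dept_id=1) pairs with 2 row(s) of t2.
- t1 (dept_id=2) pairs with 2 row(s) of t2.
After projecting and ordering:
t2.dept_name | t2.dept_id | t1.salary
IT | 2 | 45
IT | 2 | 70
Legal | 1 | 80
Legal | 3 | 45
Marketing | 3 | 45
Ops | 2 | 45
Ops | 2 | 70
Sales | 1 | 80

(IT, 2, 45); (IT, 2, 70); (Legal, 1, 80); (Legal, 3, 45); (Marketing, 3, 45); (Ops, 2, 45); (Ops, 2, 70); (Sales, 1, 80)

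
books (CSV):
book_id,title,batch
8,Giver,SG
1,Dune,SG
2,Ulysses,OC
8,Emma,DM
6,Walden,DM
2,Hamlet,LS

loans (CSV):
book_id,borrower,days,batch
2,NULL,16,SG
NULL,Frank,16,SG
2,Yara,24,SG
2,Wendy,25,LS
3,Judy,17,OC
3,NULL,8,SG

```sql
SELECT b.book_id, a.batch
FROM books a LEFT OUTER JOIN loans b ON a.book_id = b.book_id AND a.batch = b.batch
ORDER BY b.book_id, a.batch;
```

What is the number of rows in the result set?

6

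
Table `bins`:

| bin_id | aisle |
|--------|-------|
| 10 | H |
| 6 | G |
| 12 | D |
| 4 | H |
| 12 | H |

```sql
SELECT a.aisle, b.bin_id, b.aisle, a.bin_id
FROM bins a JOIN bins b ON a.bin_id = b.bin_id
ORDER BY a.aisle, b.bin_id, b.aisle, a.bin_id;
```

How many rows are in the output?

7

INNER JOIN keeps only pairs where the ON condition holds.
Matching on a.bin_id = b.bin_id.
Matched pairs: 7.
Total: 7 rows.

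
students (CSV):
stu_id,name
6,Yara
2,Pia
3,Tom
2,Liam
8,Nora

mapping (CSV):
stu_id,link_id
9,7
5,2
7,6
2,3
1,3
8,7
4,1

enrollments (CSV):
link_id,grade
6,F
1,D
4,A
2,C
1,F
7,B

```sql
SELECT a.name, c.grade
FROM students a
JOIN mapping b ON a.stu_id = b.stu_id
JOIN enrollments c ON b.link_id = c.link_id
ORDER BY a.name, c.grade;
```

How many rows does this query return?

Joins associate left-to-right: students INNER JOIN mapping on stu_id gives 3 intermediate row(s).
Then INNER JOIN `enrollments c` on link_id: keep only rows whose b.link_id appears in c.
Result: 1 row(s).

1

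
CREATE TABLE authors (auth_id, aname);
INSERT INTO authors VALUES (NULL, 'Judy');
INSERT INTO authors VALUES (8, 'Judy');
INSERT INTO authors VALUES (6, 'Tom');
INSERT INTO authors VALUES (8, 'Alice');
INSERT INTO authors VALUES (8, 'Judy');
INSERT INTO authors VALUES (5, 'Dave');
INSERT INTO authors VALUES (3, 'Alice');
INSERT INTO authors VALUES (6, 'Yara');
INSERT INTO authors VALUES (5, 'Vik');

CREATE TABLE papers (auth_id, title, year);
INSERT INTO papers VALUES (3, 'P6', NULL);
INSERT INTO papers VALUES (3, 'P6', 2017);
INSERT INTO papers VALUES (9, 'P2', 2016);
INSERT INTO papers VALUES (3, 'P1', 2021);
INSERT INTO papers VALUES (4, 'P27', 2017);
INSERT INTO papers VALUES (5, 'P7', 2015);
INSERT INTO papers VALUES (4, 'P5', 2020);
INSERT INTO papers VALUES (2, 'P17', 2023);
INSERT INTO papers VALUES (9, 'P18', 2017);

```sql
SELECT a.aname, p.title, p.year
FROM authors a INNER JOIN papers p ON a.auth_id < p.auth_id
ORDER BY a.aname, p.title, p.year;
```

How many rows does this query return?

19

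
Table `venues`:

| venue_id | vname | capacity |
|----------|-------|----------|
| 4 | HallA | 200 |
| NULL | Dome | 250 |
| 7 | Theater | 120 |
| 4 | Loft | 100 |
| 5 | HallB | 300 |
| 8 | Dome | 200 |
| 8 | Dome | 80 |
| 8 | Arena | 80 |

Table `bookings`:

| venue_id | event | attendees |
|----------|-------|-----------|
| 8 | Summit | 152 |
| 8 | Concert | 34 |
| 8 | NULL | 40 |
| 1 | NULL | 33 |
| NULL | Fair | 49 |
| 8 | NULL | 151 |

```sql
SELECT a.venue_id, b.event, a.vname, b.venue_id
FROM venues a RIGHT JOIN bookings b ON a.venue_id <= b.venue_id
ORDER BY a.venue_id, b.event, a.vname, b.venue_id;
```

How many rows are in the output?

30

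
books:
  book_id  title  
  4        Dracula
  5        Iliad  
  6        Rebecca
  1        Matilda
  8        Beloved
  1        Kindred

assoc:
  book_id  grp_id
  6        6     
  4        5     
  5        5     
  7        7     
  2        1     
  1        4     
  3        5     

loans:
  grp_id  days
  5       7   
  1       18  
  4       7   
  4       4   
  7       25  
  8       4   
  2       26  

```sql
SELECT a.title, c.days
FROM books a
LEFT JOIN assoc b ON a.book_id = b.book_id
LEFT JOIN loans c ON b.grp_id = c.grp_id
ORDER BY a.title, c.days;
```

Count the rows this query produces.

Joins associate left-to-right: books LEFT JOIN assoc on book_id gives 6 intermediate row(s).
Then LEFT JOIN `loans c` on grp_id: each of those 6 rows is kept; rows whose b.grp_id has no match in c get NULL for c's columns.
Result: 8 row(s).

8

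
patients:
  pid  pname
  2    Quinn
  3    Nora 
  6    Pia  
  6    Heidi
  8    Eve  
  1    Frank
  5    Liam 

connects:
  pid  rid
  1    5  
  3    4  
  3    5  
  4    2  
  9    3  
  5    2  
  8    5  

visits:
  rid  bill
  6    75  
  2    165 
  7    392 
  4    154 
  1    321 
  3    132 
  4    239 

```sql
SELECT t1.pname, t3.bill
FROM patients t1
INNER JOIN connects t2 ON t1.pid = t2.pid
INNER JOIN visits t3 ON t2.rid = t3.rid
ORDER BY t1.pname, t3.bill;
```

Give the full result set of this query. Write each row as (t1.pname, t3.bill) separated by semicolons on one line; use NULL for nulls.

(Liam, 165); (Nora, 154); (Nora, 239)

Joins associate left-to-right: patients INNER JOIN connects on pid gives 5 intermediate row(s).
Then INNER JOIN `visits t3` on rid: keep only rows whose t2.rid appears in t3.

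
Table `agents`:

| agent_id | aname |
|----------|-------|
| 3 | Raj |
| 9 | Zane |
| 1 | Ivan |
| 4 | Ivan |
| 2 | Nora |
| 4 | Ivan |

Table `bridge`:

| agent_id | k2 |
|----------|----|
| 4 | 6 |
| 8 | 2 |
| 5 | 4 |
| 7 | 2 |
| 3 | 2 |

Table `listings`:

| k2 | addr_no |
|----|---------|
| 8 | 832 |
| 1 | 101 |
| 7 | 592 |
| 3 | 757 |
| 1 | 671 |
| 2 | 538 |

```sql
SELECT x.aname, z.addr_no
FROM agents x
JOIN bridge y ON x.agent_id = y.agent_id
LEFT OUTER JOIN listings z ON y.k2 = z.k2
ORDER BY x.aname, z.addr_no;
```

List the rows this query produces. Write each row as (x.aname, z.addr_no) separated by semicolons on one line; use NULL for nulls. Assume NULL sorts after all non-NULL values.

(Ivan, NULL); (Ivan, NULL); (Raj, 538)

Joins associate left-to-right: agents INNER JOIN bridge on agent_id gives 3 intermediate row(s).
Then LEFT JOIN `listings z` on k2: each of those 3 rows is kept; rows whose y.k2 has no match in z get NULL for z's columns.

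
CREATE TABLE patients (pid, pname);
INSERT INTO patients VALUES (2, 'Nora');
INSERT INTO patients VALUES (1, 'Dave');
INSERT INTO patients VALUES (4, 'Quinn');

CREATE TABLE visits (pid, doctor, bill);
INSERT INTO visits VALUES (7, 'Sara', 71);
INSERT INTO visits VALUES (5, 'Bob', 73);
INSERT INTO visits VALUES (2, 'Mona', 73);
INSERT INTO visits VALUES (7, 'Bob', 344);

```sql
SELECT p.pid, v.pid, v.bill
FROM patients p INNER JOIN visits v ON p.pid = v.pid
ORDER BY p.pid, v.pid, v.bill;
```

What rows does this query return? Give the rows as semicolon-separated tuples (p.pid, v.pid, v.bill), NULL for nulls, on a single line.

INNER JOIN keeps only pairs where the ON condition holds.
Matching on p.pid = v.pid.
- p row (pid=2): matches 1 v row(s) → 1 output row(s).
- p row (pid=1): no match → dropped.
- p row (pid=4): no match → dropped.
After projecting and ordering:
p.pid | v.pid | v.bill
2 | 2 | 73

(2, 2, 73)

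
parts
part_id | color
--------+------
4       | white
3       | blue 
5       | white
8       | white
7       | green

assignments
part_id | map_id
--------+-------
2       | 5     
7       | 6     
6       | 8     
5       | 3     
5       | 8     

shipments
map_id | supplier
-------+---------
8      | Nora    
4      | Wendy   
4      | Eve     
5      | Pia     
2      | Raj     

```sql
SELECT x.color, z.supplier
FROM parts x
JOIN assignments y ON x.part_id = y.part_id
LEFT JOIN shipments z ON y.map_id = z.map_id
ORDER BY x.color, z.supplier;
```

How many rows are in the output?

3

Joins associate left-to-right: parts INNER JOIN assignments on part_id gives 3 intermediate row(s).
Then LEFT JOIN `shipments z` on map_id: each of those 3 rows is kept; rows whose y.map_id has no match in z get NULL for z's columns.
Result: 3 row(s).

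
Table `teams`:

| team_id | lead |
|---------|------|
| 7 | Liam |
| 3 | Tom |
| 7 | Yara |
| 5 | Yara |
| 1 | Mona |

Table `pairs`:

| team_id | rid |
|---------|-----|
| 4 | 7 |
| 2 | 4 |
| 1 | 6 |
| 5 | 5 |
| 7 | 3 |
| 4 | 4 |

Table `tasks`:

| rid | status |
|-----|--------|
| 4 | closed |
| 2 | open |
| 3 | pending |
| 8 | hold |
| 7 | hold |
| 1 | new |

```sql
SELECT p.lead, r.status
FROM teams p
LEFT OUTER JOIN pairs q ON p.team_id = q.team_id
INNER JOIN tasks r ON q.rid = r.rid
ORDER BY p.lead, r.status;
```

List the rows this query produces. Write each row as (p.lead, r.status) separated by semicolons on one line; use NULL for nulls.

(Liam, pending); (Yara, pending)

Joins associate left-to-right: teams LEFT JOIN pairs on team_id gives 5 intermediate row(s).
Then INNER JOIN `tasks r` on rid: keep only rows whose q.rid appears in r.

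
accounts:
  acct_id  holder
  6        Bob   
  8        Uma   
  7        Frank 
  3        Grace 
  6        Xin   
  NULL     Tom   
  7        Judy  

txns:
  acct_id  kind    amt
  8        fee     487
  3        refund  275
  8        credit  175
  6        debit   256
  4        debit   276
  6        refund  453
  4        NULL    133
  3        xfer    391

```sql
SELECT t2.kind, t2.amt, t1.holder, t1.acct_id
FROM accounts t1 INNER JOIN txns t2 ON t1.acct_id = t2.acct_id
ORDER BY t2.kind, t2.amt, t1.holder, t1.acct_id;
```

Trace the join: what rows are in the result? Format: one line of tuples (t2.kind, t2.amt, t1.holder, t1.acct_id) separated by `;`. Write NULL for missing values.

INNER JOIN keeps only pairs where the ON condition holds.
Matching on t1.acct_id = t2.acct_id. A NULL in a compared column never satisfies the condition.
- acct_id=6: 2 matching t2 row(s), so 2 row(s) emitted.
- acct_id=8: 2 matching t2 row(s), so 2 row(s) emitted.
- acct_id=7: no matching t2 row, dropped.
- acct_id=3: 2 matching t2 row(s), so 2 row(s) emitted.
- acct_id=6: 2 matching t2 row(s), so 2 row(s) emitted.
- acct_id=NULL: no matching t2 row, dropped.
- acct_id=7: no matching t2 row, dropped.
After projecting and ordering:
t2.kind | t2.amt | t1.holder | t1.acct_id
credit | 175 | Uma | 8
debit | 256 | Bob | 6
debit | 256 | Xin | 6
fee | 487 | Uma | 8
refund | 275 | Grace | 3
refund | 453 | Bob | 6
refund | 453 | Xin | 6
xfer | 391 | Grace | 3

(credit, 175, Uma, 8); (debit, 256, Bob, 6); (debit, 256, Xin, 6); (fee, 487, Uma, 8); (refund, 275, Grace, 3); (refund, 453, Bob, 6); (refund, 453, Xin, 6); (xfer, 391, Grace, 3)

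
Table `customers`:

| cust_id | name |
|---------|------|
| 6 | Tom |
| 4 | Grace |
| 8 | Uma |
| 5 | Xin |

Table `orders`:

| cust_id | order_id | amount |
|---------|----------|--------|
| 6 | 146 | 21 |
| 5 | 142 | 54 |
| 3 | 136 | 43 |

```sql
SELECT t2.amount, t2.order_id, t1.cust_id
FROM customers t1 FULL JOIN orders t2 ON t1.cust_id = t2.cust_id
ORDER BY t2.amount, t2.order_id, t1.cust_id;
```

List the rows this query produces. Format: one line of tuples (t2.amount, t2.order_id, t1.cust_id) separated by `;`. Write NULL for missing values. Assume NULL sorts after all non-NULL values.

FULL OUTER JOIN keeps every row from both sides; unmatched rows get NULL for the other side's columns.
Matching on t1.cust_id = t2.cust_id.
- t1[0] cust_id=6 → 1 match(es) in t2 → 1 row(s).
- t1[1] cust_id=4 → no match; kept with NULLs on the t2 side.
- t1[2] cust_id=8 → no match; kept with NULLs on the t2 side.
- t1[3] cust_id=5 → 1 match(es) in t2 → 1 row(s).
- 1 row(s) from t2 found no t1 partner → padded with NULL.
After projecting and ordering:
t2.amount | t2.order_id | t1.cust_id
21 | 146 | 6
43 | 136 | NULL
54 | 142 | 5
NULL | NULL | 4
NULL | NULL | 8

(21, 146, 6); (43, 136, NULL); (54, 142, 5); (NULL, NULL, 4); (NULL, NULL, 8)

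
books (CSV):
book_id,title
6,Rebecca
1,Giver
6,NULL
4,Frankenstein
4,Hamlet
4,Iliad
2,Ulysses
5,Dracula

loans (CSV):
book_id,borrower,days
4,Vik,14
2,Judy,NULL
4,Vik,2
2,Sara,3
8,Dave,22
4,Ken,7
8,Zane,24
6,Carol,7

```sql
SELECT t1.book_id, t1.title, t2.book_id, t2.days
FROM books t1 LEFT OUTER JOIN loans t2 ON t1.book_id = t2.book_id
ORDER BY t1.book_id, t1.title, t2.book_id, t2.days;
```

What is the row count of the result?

15

LEFT JOIN keeps every row from `books`; unmatched rows get NULL for `loans`'s columns.
Matching on t1.book_id = t2.book_id.
- t1 row (book_id=6): matches 1 t2 row(s) → 1 output row(s).
- t1 row (book_id=1): no match → kept, t2 columns NULL.
- t1 row (book_id=6): matches 1 t2 row(s) → 1 output row(s).
- t1 row (book_id=4): matches 3 t2 row(s) → 3 output row(s).
- t1 row (book_id=4): matches 3 t2 row(s) → 3 output row(s).
- t1 row (book_id=4): matches 3 t2 row(s) → 3 output row(s).
- t1 row (book_id=2): matches 2 t2 row(s) → 2 output row(s).
- t1 row (book_id=5): no match → kept, t2 columns NULL.
Total: 13 matched + 2 padded = 15 rows.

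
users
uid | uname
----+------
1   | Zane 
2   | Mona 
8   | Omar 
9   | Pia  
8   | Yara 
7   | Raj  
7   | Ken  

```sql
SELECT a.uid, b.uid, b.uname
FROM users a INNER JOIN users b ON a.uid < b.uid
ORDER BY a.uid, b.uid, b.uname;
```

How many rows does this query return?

19

INNER JOIN keeps only pairs where the ON condition holds.
Matching on a.uid < b.uid.
- a row (uid=1): matches 6 b row(s) → 6 output row(s).
- a row (uid=2): matches 5 b row(s) → 5 output row(s).
- a row (uid=8): matches 1 b row(s) → 1 output row(s).
- a row (uid=9): no match → dropped.
- a row (uid=8): matches 1 b row(s) → 1 output row(s).
- a row (uid=7): matches 3 b row(s) → 3 output row(s).
- a row (uid=7): matches 3 b row(s) → 3 output row(s).
Total: 19 rows.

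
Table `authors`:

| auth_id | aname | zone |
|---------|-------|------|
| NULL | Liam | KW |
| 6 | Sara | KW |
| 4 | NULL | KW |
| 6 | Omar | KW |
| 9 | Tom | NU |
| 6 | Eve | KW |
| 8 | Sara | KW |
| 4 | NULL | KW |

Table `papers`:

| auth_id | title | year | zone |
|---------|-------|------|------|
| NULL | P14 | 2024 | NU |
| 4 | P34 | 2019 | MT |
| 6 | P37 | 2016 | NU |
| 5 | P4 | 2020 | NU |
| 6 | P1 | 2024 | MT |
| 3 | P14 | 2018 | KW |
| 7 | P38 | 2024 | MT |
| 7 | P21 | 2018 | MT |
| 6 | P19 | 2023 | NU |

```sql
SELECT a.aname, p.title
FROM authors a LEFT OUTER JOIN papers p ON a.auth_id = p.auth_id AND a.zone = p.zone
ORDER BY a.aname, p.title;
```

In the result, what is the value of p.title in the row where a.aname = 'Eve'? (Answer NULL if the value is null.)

NULL

LEFT JOIN keeps every row from `authors`; unmatched rows get NULL for `papers`'s columns.
Matching on a.auth_id = p.auth_id AND a.zone = p.zone. A NULL in a compared column never satisfies the condition.
- auth_id=NULL, zone=KW: no p row matches, row kept with p columns NULL.
- auth_id=6, zone=KW: no p row matches, row kept with p columns NULL.
- auth_id=4, zone=KW: no p row matches, row kept with p columns NULL.
- auth_id=6, zone=KW: no p row matches, row kept with p columns NULL.
- auth_id=9, zone=NU: no p row matches, row kept with p columns NULL.
- auth_id=6, zone=KW: no p row matches, row kept with p columns NULL.
- auth_id=8, zone=KW: no p row matches, row kept with p columns NULL.
- auth_id=4, zone=KW: no p row matches, row kept with p columns NULL.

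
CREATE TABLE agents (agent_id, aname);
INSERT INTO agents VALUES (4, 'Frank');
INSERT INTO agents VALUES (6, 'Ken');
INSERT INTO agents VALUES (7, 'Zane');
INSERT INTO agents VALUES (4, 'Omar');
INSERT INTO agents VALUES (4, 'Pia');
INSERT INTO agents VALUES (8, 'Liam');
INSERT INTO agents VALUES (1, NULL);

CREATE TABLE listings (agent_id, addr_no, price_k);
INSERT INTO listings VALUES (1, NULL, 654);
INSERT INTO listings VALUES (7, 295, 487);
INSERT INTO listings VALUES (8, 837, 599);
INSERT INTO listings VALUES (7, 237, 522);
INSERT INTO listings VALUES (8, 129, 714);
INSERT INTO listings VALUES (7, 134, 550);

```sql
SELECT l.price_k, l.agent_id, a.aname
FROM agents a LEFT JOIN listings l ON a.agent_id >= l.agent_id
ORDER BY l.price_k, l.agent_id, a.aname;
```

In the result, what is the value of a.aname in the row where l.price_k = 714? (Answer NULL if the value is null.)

LEFT JOIN keeps every row from `agents`; unmatched rows get NULL for `listings`'s columns.
Matching on a.agent_id >= l.agent_id.
Matched pairs: 15; unmatched a rows kept: 0.

Liam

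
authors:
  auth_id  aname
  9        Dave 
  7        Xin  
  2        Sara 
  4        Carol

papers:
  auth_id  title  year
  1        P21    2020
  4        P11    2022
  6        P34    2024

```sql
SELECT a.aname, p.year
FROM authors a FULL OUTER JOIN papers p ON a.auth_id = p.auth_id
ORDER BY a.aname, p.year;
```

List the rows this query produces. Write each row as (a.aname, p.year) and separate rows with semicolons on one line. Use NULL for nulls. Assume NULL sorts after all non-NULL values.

(Carol, 2022); (Dave, NULL); (Sara, NULL); (Xin, NULL); (NULL, 2020); (NULL, 2024)

FULL OUTER JOIN keeps every row from both sides; unmatched rows get NULL for the other side's columns.
Matching on a.auth_id = p.auth_id.
- a[0] auth_id=9 → no match; kept with NULLs on the p side.
- a[1] auth_id=7 → no match; kept with NULLs on the p side.
- a[2] auth_id=2 → no match; kept with NULLs on the p side.
- a[3] auth_id=4 → 1 match(es) in p → 1 row(s).
- 2 p row(s) had no a match → kept, a columns NULL.
After projecting and ordering:
a.aname | p.year
Carol | 2022
Dave | NULL
Sara | NULL
Xin | NULL
NULL | 2020
NULL | 2024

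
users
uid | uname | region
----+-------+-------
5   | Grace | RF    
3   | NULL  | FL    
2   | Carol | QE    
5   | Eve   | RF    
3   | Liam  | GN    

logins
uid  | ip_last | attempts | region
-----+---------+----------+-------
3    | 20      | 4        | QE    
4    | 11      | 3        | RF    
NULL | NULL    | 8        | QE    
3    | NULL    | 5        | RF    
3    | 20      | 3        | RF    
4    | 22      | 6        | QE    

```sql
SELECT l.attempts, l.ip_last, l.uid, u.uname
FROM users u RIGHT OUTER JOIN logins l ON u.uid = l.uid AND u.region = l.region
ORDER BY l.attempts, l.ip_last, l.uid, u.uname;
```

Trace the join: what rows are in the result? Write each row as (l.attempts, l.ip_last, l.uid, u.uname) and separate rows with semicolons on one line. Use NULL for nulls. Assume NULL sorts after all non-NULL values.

RIGHT JOIN keeps every row from `logins`; unmatched rows get NULL for `users`'s columns.
Matching on u.uid = l.uid AND u.region = l.region. A NULL in a compared column never satisfies the condition.
Matched pairs: 0; unmatched l rows kept: 6.

(3, 11, 4, NULL); (3, 20, 3, NULL); (4, 20, 3, NULL); (5, NULL, 3, NULL); (6, 22, 4, NULL); (8, NULL, NULL, NULL)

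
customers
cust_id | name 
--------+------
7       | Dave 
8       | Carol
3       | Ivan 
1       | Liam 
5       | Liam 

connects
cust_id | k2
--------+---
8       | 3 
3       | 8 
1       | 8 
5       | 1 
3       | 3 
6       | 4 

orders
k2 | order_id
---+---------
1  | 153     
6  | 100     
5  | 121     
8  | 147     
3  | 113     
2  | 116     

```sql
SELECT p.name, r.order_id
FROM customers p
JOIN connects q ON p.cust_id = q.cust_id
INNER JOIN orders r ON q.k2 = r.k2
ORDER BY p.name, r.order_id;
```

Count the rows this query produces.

5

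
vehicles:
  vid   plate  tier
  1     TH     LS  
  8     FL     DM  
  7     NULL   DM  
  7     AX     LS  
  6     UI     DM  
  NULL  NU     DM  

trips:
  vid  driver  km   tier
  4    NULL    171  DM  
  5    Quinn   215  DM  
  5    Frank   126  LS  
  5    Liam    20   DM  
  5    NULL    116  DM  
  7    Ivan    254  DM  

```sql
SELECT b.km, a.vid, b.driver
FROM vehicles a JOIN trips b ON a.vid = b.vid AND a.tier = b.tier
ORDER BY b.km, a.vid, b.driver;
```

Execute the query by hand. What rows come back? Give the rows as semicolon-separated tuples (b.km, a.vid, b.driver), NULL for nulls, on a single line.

(254, 7, Ivan)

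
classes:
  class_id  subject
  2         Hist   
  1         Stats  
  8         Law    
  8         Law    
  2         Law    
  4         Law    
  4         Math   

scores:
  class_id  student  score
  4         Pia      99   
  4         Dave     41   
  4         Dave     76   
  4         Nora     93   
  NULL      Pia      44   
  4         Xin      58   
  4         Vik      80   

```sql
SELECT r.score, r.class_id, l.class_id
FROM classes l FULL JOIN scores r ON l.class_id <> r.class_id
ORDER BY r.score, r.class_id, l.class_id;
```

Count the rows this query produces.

33

FULL OUTER JOIN keeps every row from both sides; unmatched rows get NULL for the other side's columns.
Matching on l.class_id <> r.class_id. A NULL in a compared column never satisfies the condition.
- l row (class_id=2): matches 6 r row(s) → 6 output row(s).
- l row (class_id=1): matches 6 r row(s) → 6 output row(s).
- l row (class_id=8): matches 6 r row(s) → 6 output row(s).
- l row (class_id=8): matches 6 r row(s) → 6 output row(s).
- l row (class_id=2): matches 6 r row(s) → 6 output row(s).
- l row (class_id=4): no match → kept, r columns NULL.
- l row (class_id=4): no match → kept, r columns NULL.
- 1 r row(s) had no l match → kept, l columns NULL.
Total: 30 matched + 3 padded = 33 rows.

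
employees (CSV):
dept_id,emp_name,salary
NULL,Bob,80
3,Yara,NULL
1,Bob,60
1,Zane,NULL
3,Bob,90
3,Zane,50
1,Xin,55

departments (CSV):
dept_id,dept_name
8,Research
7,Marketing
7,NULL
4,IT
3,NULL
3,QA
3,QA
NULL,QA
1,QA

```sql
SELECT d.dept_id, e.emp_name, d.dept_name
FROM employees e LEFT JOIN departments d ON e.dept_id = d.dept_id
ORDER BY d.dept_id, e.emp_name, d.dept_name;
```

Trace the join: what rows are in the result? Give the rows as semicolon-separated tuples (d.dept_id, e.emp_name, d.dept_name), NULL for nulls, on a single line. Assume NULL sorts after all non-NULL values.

LEFT JOIN keeps every row from `employees`; unmatched rows get NULL for `departments`'s columns.
Matching on e.dept_id = d.dept_id. A NULL in a compared column never satisfies the condition.
Matched pairs: 12; unmatched e rows kept: 1.

(1, Bob, QA); (1, Xin, QA); (1, Zane, QA); (3, Bob, QA); (3, Bob, QA); (3, Bob, NULL); (3, Yara, QA); (3, Yara, QA); (3, Yara, NULL); (3, Zane, QA); (3, Zane, QA); (3, Zane, NULL); (NULL, Bob, NULL)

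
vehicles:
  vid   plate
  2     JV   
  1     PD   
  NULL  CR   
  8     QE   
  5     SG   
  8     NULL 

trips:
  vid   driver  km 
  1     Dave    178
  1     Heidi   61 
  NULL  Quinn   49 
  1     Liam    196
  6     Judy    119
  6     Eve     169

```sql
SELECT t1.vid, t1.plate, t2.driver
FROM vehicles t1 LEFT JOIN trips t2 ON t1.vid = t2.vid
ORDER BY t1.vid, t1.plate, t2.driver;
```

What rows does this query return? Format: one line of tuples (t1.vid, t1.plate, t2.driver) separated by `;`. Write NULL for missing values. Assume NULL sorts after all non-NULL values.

LEFT JOIN keeps every row from `vehicles`; unmatched rows get NULL for `trips`'s columns.
Matching on t1.vid = t2.vid. A NULL in a compared column never satisfies the condition.
Matched pairs: 3; unmatched t1 rows kept: 5.

(1, PD, Dave); (1, PD, Heidi); (1, PD, Liam); (2, JV, NULL); (5, SG, NULL); (8, QE, NULL); (8, NULL, NULL); (NULL, CR, NULL)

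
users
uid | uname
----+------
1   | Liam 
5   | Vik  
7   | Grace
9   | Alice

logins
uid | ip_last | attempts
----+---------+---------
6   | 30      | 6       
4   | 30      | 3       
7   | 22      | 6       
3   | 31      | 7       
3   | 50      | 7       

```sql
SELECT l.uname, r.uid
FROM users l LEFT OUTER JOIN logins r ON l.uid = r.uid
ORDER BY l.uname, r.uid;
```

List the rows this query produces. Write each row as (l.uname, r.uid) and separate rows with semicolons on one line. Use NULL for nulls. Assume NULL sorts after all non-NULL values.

(Alice, NULL); (Grace, 7); (Liam, NULL); (Vik, NULL)

LEFT JOIN keeps every row from `users`; unmatched rows get NULL for `logins`'s columns.
Matching on l.uid = r.uid.
Matched pairs: 1; unmatched l rows kept: 3.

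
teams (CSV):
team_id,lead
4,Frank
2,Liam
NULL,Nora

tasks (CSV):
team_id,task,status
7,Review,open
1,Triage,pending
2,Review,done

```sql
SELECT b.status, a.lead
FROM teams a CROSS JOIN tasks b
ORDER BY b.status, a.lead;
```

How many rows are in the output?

CROSS JOIN pairs every row of `teams` with every row of `tasks`: 3 × 3 = 9 rows.

9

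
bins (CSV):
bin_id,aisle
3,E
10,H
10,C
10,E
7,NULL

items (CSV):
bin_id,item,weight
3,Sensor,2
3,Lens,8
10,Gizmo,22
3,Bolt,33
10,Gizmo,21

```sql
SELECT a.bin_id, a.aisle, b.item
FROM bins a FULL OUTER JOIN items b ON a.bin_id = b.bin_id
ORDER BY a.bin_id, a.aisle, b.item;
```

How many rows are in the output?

10

FULL OUTER JOIN keeps every row from both sides; unmatched rows get NULL for the other side's columns.
Matching on a.bin_id = b.bin_id.
- a row (bin_id=3): matches 3 b row(s) → 3 output row(s).
- a row (bin_id=10): matches 2 b row(s) → 2 output row(s).
- a row (bin_id=10): matches 2 b row(s) → 2 output row(s).
- a row (bin_id=10): matches 2 b row(s) → 2 output row(s).
- a row (bin_id=7): no match → kept, b columns NULL.
Total: 9 matched + 1 padded = 10 rows.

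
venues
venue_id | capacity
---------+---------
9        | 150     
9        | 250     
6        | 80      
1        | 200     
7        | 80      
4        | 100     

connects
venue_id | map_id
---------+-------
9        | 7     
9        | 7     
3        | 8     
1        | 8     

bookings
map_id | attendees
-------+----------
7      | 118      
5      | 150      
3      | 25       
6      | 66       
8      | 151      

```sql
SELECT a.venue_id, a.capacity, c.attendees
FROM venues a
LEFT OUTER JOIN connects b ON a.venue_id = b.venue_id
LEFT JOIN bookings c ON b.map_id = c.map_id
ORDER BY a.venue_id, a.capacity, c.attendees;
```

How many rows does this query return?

8

Step 1 — a LEFT JOIN b on venue_id → 8 row(s).
Then LEFT JOIN `bookings c` on map_id: each of those 8 rows is kept; rows whose b.map_id has no match in c get NULL for c's columns.
Result: 8 row(s).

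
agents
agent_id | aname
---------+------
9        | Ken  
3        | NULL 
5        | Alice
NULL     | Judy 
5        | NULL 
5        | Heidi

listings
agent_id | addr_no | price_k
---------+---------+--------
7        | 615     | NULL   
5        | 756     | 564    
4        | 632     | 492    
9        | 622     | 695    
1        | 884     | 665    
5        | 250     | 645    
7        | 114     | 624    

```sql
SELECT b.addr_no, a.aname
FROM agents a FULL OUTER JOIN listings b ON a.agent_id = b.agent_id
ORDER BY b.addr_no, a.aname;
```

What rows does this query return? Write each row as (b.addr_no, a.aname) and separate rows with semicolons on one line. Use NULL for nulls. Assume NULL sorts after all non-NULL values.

FULL OUTER JOIN keeps every row from both sides; unmatched rows get NULL for the other side's columns.
Matching on a.agent_id = b.agent_id. A NULL in a compared column never satisfies the condition.
Matched pairs: 7; unmatched a rows kept: 2; unmatched b rows kept: 4.

(114, NULL); (250, Alice); (250, Heidi); (250, NULL); (615, NULL); (622, Ken); (632, NULL); (756, Alice); (756, Heidi); (756, NULL); (884, NULL); (NULL, Judy); (NULL, NULL)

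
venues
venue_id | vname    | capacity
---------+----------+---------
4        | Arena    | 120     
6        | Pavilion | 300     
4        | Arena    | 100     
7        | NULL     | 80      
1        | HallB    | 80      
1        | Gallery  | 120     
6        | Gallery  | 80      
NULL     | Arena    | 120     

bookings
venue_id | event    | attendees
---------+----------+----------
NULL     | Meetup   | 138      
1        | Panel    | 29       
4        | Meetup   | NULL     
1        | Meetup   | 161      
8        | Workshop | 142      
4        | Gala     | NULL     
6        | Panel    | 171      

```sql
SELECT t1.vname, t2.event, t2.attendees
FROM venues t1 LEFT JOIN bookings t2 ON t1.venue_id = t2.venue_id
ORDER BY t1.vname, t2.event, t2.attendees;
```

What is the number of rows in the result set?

12

LEFT JOIN keeps every row from `venues`; unmatched rows get NULL for `bookings`'s columns.
Matching on t1.venue_id = t2.venue_id. A NULL in a compared column never satisfies the condition.
Matched pairs: 10; unmatched t1 rows kept: 2.
Total: 10 matched + 2 padded = 12 rows.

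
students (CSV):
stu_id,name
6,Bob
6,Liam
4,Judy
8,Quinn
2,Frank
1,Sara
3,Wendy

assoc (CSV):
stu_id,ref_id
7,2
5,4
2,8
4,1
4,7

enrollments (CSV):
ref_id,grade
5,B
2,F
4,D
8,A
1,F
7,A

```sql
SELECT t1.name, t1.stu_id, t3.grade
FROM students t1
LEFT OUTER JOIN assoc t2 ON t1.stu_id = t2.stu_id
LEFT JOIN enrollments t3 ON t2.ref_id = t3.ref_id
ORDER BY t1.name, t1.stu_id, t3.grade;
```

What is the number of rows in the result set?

Joins associate left-to-right: students LEFT JOIN assoc on stu_id gives 8 intermediate row(s).
Then LEFT JOIN `enrollments t3` on ref_id: each of those 8 rows is kept; rows whose t2.ref_id has no match in t3 get NULL for t3's columns.
Result: 8 row(s).

8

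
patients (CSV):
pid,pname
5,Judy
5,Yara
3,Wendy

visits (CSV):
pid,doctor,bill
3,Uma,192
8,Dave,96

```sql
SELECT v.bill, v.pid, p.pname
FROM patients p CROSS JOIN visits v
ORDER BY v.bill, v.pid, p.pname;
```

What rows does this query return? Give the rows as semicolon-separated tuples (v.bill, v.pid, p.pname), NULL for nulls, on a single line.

CROSS JOIN pairs every row of `patients` with every row of `visits`: 3 × 2 = 6 rows.
After projecting and ordering:
v.bill | v.pid | p.pname
96 | 8 | Judy
96 | 8 | Wendy
96 | 8 | Yara
192 | 3 | Judy
192 | 3 | Wendy
192 | 3 | Yara

(96, 8, Judy); (96, 8, Wendy); (96, 8, Yara); (192, 3, Judy); (192, 3, Wendy); (192, 3, Yara)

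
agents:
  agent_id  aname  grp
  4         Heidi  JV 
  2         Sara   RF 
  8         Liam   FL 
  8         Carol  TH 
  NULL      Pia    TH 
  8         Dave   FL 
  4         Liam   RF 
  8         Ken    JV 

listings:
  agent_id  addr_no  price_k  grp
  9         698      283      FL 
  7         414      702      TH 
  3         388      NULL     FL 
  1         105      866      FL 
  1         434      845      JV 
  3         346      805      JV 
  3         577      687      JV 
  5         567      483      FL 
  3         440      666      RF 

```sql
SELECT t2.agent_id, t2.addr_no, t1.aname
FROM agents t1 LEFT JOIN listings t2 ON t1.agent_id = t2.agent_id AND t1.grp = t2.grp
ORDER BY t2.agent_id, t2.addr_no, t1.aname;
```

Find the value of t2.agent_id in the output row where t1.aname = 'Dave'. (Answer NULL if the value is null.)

LEFT JOIN keeps every row from `agents`; unmatched rows get NULL for `listings`'s columns.
Matching on t1.agent_id = t2.agent_id AND t1.grp = t2.grp. A NULL in a compared column never satisfies the condition.
- t1 row (agent_id=4, grp=JV): no match → kept, t2 columns NULL.
- t1 row (agent_id=2, grp=RF): no match → kept, t2 columns NULL.
- t1 row (agent_id=8, grp=FL): no match → kept, t2 columns NULL.
- t1 row (agent_id=8, grp=TH): no match → kept, t2 columns NULL.
- t1 row (agent_id=NULL, grp=TH): no match → kept, t2 columns NULL.
- t1 row (agent_id=8, grp=FL): no match → kept, t2 columns NULL.
- t1 row (agent_id=4, grp=RF): no match → kept, t2 columns NULL.
- t1 row (agent_id=8, grp=JV): no match → kept, t2 columns NULL.

NULL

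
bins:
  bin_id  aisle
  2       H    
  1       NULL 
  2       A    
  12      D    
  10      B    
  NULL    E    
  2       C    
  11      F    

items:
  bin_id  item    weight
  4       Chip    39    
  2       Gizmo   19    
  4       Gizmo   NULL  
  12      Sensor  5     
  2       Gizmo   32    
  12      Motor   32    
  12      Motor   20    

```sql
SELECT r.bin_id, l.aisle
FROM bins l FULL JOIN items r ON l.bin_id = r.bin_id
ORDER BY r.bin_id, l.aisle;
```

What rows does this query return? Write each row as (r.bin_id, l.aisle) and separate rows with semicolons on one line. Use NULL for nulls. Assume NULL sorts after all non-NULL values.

FULL OUTER JOIN keeps every row from both sides; unmatched rows get NULL for the other side's columns.
Matching on l.bin_id = r.bin_id. A NULL in a compared column never satisfies the condition.
Matched pairs: 9; unmatched l rows kept: 4; unmatched r rows kept: 2.

(2, A); (2, A); (2, C); (2, C); (2, H); (2, H); (4, NULL); (4, NULL); (12, D); (12, D); (12, D); (NULL, B); (NULL, E); (NULL, F); (NULL, NULL)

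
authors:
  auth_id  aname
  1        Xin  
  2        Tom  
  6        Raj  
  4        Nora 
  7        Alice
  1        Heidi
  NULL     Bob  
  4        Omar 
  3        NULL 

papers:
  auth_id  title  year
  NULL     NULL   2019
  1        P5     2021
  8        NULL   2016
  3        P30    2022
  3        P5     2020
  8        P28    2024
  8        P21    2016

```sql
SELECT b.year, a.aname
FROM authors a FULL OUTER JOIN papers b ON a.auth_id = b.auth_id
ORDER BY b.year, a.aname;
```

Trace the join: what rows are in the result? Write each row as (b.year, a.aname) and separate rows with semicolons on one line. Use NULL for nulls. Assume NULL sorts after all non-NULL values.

FULL OUTER JOIN keeps every row from both sides; unmatched rows get NULL for the other side's columns.
Matching on a.auth_id = b.auth_id. A NULL in a compared column never satisfies the condition.
Matched pairs: 4; unmatched a rows kept: 6; unmatched b rows kept: 4.

(2016, NULL); (2016, NULL); (2019, NULL); (2020, NULL); (2021, Heidi); (2021, Xin); (2022, NULL); (2024, NULL); (NULL, Alice); (NULL, Bob); (NULL, Nora); (NULL, Omar); (NULL, Raj); (NULL, Tom)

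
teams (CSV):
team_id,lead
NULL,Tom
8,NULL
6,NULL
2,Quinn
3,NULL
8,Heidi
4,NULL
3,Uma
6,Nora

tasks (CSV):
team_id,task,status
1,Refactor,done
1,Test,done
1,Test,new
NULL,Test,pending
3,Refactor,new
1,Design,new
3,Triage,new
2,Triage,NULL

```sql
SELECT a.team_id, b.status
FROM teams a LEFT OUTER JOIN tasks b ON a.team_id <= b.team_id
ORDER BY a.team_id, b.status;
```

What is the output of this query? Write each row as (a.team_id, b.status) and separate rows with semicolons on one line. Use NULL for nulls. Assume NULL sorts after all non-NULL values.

LEFT JOIN keeps every row from `teams`; unmatched rows get NULL for `tasks`'s columns.
Matching on a.team_id <= b.team_id. A NULL in a compared column never satisfies the condition.
- team_id=NULL: no b row matches, row kept with b columns NULL.
- team_id=8: no b row matches, row kept with b columns NULL.
- team_id=6: no b row matches, row kept with b columns NULL.
- team_id=2: 3 matching b row(s), so 3 row(s) emitted.
- team_id=3: 2 matching b row(s), so 2 row(s) emitted.
- team_id=8: no b row matches, row kept with b columns NULL.
- team_id=4: no b row matches, row kept with b columns NULL.
- team_id=3: 2 matching b row(s), so 2 row(s) emitted.
- team_id=6: no b row matches, row kept with b columns NULL.

(2, new); (2, new); (2, NULL); (3, new); (3, new); (3, new); (3, new); (4, NULL); (6, NULL); (6, NULL); (8, NULL); (8, NULL); (NULL, NULL)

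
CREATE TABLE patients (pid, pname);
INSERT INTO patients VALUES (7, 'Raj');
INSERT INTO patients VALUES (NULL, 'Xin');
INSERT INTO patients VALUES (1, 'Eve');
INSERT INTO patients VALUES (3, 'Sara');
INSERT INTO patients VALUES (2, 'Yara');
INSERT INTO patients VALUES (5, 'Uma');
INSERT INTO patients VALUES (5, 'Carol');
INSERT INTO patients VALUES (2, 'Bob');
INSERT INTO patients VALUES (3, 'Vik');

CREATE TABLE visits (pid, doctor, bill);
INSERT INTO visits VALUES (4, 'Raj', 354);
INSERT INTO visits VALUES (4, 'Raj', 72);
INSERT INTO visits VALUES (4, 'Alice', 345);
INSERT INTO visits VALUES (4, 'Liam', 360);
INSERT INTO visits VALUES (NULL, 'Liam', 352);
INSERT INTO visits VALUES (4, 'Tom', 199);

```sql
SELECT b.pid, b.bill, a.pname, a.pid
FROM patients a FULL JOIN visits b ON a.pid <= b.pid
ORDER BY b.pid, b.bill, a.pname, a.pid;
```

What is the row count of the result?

30

FULL OUTER JOIN keeps every row from both sides; unmatched rows get NULL for the other side's columns.
Matching on a.pid <= b.pid. A NULL in a compared column never satisfies the condition.
Matched pairs: 25; unmatched a rows kept: 4; unmatched b rows kept: 1.
Total: 25 matched + 5 padded = 30 rows.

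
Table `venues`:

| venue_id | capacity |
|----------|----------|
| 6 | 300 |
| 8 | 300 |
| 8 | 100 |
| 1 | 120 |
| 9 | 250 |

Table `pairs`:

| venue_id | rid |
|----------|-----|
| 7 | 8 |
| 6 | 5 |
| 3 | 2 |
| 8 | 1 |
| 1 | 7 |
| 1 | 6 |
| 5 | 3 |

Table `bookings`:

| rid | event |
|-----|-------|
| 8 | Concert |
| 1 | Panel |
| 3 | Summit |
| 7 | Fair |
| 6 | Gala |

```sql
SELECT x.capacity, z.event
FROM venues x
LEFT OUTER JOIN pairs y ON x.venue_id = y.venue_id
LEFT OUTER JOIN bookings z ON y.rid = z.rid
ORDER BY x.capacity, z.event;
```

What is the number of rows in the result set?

6

Joins associate left-to-right: venues LEFT JOIN pairs on venue_id gives 6 intermediate row(s).
Then LEFT JOIN `bookings z` on rid: each of those 6 rows is kept; rows whose y.rid has no match in z get NULL for z's columns.
Result: 6 row(s).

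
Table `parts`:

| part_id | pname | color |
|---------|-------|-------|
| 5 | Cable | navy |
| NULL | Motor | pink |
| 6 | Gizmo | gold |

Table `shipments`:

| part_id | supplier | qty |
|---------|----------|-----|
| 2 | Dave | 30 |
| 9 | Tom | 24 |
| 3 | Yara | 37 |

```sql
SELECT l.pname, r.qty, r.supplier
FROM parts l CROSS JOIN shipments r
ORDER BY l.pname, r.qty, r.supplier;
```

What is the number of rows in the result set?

CROSS JOIN pairs every row of `parts` with every row of `shipments`: 3 × 3 = 9 rows.

9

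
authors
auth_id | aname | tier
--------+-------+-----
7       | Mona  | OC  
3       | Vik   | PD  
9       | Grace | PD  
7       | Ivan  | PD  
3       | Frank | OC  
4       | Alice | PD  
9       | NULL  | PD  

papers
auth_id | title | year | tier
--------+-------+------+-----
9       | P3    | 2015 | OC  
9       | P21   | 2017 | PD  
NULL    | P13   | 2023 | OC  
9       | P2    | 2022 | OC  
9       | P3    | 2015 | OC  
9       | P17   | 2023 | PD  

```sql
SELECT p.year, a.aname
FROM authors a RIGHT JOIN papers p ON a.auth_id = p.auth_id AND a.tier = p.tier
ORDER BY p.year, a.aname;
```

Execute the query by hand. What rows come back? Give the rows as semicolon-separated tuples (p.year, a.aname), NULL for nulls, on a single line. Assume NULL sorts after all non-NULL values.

(2015, NULL); (2015, NULL); (2017, Grace); (2017, NULL); (2022, NULL); (2023, Grace); (2023, NULL); (2023, NULL)

RIGHT JOIN keeps every row from `papers`; unmatched rows get NULL for `authors`'s columns.
Matching on a.auth_id = p.auth_id AND a.tier = p.tier. A NULL in a compared column never satisfies the condition.
- auth_id=7, tier=OC: no matching p row.
- auth_id=3, tier=PD: no matching p row.
- auth_id=9, tier=PD: 2 matching p row(s), so 2 row(s) emitted.
- auth_id=7, tier=PD: no matching p row.
- auth_id=3, tier=OC: no matching p row.
- auth_id=4, tier=PD: no matching p row.
- auth_id=9, tier=PD: 2 matching p row(s), so 2 row(s) emitted.
- plus 4 unmatched p row(s), each kept with NULL a columns.
After projecting and ordering:
p.year | a.aname
2015 | NULL
2015 | NULL
2017 | Grace
2017 | NULL
2022 | NULL
2023 | Grace
2023 | NULL
2023 | NULL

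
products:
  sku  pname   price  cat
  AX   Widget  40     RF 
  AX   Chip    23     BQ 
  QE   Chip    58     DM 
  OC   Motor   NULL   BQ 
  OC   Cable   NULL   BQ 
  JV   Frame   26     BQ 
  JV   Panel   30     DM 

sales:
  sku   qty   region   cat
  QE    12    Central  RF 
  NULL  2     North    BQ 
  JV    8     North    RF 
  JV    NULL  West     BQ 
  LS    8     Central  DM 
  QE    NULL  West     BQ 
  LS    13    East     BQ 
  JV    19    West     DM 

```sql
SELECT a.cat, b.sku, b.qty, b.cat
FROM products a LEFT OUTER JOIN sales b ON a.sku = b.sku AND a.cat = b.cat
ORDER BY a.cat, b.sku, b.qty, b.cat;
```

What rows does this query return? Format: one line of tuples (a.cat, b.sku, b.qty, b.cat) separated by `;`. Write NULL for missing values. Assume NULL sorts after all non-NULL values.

(BQ, JV, NULL, BQ); (BQ, NULL, NULL, NULL); (BQ, NULL, NULL, NULL); (BQ, NULL, NULL, NULL); (DM, JV, 19, DM); (DM, NULL, NULL, NULL); (RF, NULL, NULL, NULL)

LEFT JOIN keeps every row from `products`; unmatched rows get NULL for `sales`'s columns.
Matching on a.sku = b.sku AND a.cat = b.cat. A NULL in a compared column never satisfies the condition.
- a row (sku=AX, cat=RF): no match → kept, b columns NULL.
- a row (sku=AX, cat=BQ): no match → kept, b columns NULL.
- a row (sku=QE, cat=DM): no match → kept, b columns NULL.
- a row (sku=OC, cat=BQ): no match → kept, b columns NULL.
- a row (sku=OC, cat=BQ): no match → kept, b columns NULL.
- a row (sku=JV, cat=BQ): matches 1 b row(s) → 1 output row(s).
- a row (sku=JV, cat=DM): matches 1 b row(s) → 1 output row(s).
After projecting and ordering:
a.cat | b.sku | b.qty | b.cat
BQ | JV | NULL | BQ
BQ | NULL | NULL | NULL
BQ | NULL | NULL | NULL
BQ | NULL | NULL | NULL
DM | JV | 19 | DM
DM | NULL | NULL | NULL
RF | NULL | NULL | NULL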